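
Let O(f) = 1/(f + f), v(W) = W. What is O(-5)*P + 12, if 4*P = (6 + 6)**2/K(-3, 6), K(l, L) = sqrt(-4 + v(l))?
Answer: 12 + 18*I*sqrt(7)/35 ≈ 12.0 + 1.3607*I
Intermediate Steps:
K(l, L) = sqrt(-4 + l)
P = -36*I*sqrt(7)/7 (P = ((6 + 6)**2/(sqrt(-4 - 3)))/4 = (12**2/(sqrt(-7)))/4 = (144/((I*sqrt(7))))/4 = (144*(-I*sqrt(7)/7))/4 = (-144*I*sqrt(7)/7)/4 = -36*I*sqrt(7)/7 ≈ -13.607*I)
O(f) = 1/(2*f)
O(-5)*P + 12 = ((1/2)/(-5))*(-36*I*sqrt(7)/7) + 12 = ((1/2)*(-1/5))*(-36*I*sqrt(7)/7) + 12 = -(-18)*I*sqrt(7)/35 + 12 = 18*I*sqrt(7)/35 + 12 = 12 + 18*I*sqrt(7)/35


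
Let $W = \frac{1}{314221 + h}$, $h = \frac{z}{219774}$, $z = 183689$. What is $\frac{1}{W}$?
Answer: $\frac{69057789743}{219774} \approx 3.1422 \cdot 10^{5}$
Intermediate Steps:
$h = \frac{183689}{219774} \approx 0.83581$
$W = \frac{219774}{69057789743}$ ($W = \frac{1}{314221 + \frac{183689}{219774}} = \frac{1}{\frac{69057789743}{219774}} = \frac{219774}{69057789743} \approx 3.1825 \cdot 10^{-6}$)
$\frac{1}{W} = \frac{1}{\frac{219774}{69057789743}} = \frac{69057789743}{219774}$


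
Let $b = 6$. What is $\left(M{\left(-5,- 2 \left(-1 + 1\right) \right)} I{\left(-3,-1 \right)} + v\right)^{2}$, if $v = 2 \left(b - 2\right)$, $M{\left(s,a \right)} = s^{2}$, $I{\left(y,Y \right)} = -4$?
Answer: $8464$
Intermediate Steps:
$v = 8$ ($v = 2 \left(6 - 2\right) = 2 \cdot 4 = 8$)
$\left(M{\left(-5,- 2 \left(-1 + 1\right) \right)} I{\left(-3,-1 \right)} + v\right)^{2} = \left(\left(-5\right)^{2} \left(-4\right) + 8\right)^{2} = \left(25 \left(-4\right) + 8\right)^{2} = \left(-100 + 8\right)^{2} = \left(-92\right)^{2} = 8464$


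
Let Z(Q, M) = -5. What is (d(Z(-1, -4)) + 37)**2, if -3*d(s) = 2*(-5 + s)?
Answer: 17161/9 ≈ 1906.8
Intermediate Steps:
d(s) = 10/3 - 2*s/3 (d(s) = -2*(-5 + s)/3 = -(-10 + 2*s)/3 = 10/3 - 2*s/3)
(d(Z(-1, -4)) + 37)**2 = ((10/3 - 2/3*(-5)) + 37)**2 = ((10/3 + 10/3) + 37)**2 = (20/3 + 37)**2 = (131/3)**2 = 17161/9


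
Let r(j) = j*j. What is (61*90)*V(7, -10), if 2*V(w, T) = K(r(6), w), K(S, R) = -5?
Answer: -13725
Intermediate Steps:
r(j) = j**2
V(w, T) = -5/2 (V(w, T) = (1/2)*(-5) = -5/2)
(61*90)*V(7, -10) = (61*90)*(-5/2) = 5490*(-5/2) = -13725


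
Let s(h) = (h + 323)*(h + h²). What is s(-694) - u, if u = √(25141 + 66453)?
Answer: -178429482 - √91594 ≈ -1.7843e+8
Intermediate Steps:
s(h) = (323 + h)*(h + h²)
u = √91594 ≈ 302.65
s(-694) - u = -694*(323 + (-694)² + 324*(-694)) - √91594 = -694*(323 + 481636 - 224856) - √91594 = -694*257103 - √91594 = -178429482 - √91594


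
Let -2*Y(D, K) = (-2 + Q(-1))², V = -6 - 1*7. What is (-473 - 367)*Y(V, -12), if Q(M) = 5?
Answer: 3780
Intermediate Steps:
V = -13 (V = -6 - 7 = -13)
Y(D, K) = -9/2 (Y(D, K) = -(-2 + 5)²/2 = -½*3² = -½*9 = -9/2)
(-473 - 367)*Y(V, -12) = (-473 - 367)*(-9/2) = -840*(-9/2) = 3780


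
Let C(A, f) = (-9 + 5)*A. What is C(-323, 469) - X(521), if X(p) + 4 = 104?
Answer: 1192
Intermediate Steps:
X(p) = 100 (X(p) = -4 + 104 = 100)
C(A, f) = -4*A
C(-323, 469) - X(521) = -4*(-323) - 1*100 = 1292 - 100 = 1192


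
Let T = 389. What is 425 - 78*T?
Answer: -29917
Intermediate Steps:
425 - 78*T = 425 - 78*389 = 425 - 30342 = -29917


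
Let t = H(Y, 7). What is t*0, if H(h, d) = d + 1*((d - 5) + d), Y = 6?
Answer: 0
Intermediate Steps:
H(h, d) = -5 + 3*d (H(h, d) = d + 1*((-5 + d) + d) = d + 1*(-5 + 2*d) = d + (-5 + 2*d) = -5 + 3*d)
t = 16 (t = -5 + 3*7 = -5 + 21 = 16)
t*0 = 16*0 = 0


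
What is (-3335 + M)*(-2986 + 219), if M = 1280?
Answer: 5686185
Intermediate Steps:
(-3335 + M)*(-2986 + 219) = (-3335 + 1280)*(-2986 + 219) = -2055*(-2767) = 5686185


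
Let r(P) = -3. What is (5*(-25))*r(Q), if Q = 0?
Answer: 375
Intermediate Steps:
(5*(-25))*r(Q) = (5*(-25))*(-3) = -125*(-3) = 375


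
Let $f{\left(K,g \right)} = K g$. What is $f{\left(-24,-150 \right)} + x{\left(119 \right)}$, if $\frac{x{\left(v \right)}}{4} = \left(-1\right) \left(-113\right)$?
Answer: $4052$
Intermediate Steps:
$x{\left(v \right)} = 452$ ($x{\left(v \right)} = 4 \left(\left(-1\right) \left(-113\right)\right) = 4 \cdot 113 = 452$)
$f{\left(-24,-150 \right)} + x{\left(119 \right)} = \left(-24\right) \left(-150\right) + 452 = 3600 + 452 = 4052$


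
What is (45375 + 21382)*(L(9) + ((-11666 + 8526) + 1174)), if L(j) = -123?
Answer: -139455373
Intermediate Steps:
(45375 + 21382)*(L(9) + ((-11666 + 8526) + 1174)) = (45375 + 21382)*(-123 + ((-11666 + 8526) + 1174)) = 66757*(-123 + (-3140 + 1174)) = 66757*(-123 - 1966) = 66757*(-2089) = -139455373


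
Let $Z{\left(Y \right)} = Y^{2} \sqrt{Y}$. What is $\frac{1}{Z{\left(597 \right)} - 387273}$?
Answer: $\frac{129091}{25228454222076} + \frac{39601 \sqrt{597}}{8409484740692} \approx 1.2018 \cdot 10^{-7}$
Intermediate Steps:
$Z{\left(Y \right)} = Y^{\frac{5}{2}}$
$\frac{1}{Z{\left(597 \right)} - 387273} = \frac{1}{597^{\frac{5}{2}} - 387273} = \frac{1}{356409 \sqrt{597} - 387273} = \frac{1}{-387273 + 356409 \sqrt{597}}$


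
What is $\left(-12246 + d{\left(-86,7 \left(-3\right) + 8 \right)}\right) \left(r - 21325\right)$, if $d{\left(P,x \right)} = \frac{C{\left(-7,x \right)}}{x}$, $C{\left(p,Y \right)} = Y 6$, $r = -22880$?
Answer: $541069200$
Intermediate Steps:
$C{\left(p,Y \right)} = 6 Y$
$d{\left(P,x \right)} = 6$ ($d{\left(P,x \right)} = \frac{6 x}{x} = 6$)
$\left(-12246 + d{\left(-86,7 \left(-3\right) + 8 \right)}\right) \left(r - 21325\right) = \left(-12246 + 6\right) \left(-22880 - 21325\right) = \left(-12240\right) \left(-44205\right) = 541069200$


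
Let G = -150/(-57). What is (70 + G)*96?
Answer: 132480/19 ≈ 6972.6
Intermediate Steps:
G = 50/19 (G = -150*(-1/57) = 50/19 ≈ 2.6316)
(70 + G)*96 = (70 + 50/19)*96 = (1380/19)*96 = 132480/19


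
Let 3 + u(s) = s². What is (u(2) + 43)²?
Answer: 1936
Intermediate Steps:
u(s) = -3 + s²
(u(2) + 43)² = ((-3 + 2²) + 43)² = ((-3 + 4) + 43)² = (1 + 43)² = 44² = 1936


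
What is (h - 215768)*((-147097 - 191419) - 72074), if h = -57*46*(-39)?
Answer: 46606070900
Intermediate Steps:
h = 102258 (h = -2622*(-39) = 102258)
(h - 215768)*((-147097 - 191419) - 72074) = (102258 - 215768)*((-147097 - 191419) - 72074) = -113510*(-338516 - 72074) = -113510*(-410590) = 46606070900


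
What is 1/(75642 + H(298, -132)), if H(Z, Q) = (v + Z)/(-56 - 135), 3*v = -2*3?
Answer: 191/14447326 ≈ 1.3220e-5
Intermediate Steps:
v = -2 (v = (-2*3)/3 = (1/3)*(-6) = -2)
H(Z, Q) = 2/191 - Z/191 (H(Z, Q) = (-2 + Z)/(-56 - 135) = (-2 + Z)/(-191) = (-2 + Z)*(-1/191) = 2/191 - Z/191)
1/(75642 + H(298, -132)) = 1/(75642 + (2/191 - 1/191*298)) = 1/(75642 + (2/191 - 298/191)) = 1/(75642 - 296/191) = 1/(14447326/191) = 191/14447326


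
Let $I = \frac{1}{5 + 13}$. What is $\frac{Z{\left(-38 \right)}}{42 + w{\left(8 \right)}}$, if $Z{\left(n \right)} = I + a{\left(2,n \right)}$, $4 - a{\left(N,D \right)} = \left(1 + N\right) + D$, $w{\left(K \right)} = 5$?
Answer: $\frac{703}{846} \approx 0.83097$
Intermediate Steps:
$I = \frac{1}{18} \approx 0.055556$
$a{\left(N,D \right)} = 3 - D - N$ ($a{\left(N,D \right)} = 4 - \left(\left(1 + N\right) + D\right) = 4 - \left(1 + D + N\right) = 3 - D - N$)
$Z{\left(n \right)} = \frac{19}{18} - n$ ($Z{\left(n \right)} = \frac{1}{18} - \left(-1 + n\right) = \frac{19}{18} - n$)
$\frac{Z{\left(-38 \right)}}{42 + w{\left(8 \right)}} = \frac{\frac{19}{18} - -38}{42 + 5} = \frac{\frac{19}{18} + 38}{47} = \frac{1}{47} \cdot \frac{703}{18} = \frac{703}{846}$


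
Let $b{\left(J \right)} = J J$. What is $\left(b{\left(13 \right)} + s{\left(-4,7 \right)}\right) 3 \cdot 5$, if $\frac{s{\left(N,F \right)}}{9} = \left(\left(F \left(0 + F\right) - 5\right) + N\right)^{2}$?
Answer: $218535$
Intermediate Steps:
$b{\left(J \right)} = J^{2}$
$s{\left(N,F \right)} = 9 \left(-5 + N + F^{2}\right)^{2}$ ($s{\left(N,F \right)} = 9 \left(\left(F \left(0 + F\right) - 5\right) + N\right)^{2} = 9 \left(\left(F F - 5\right) + N\right)^{2} = 9 \left(\left(F^{2} - 5\right) + N\right)^{2} = 9 \left(\left(-5 + F^{2}\right) + N\right)^{2} = 9 \left(-5 + N + F^{2}\right)^{2}$)
$\left(b{\left(13 \right)} + s{\left(-4,7 \right)}\right) 3 \cdot 5 = \left(13^{2} + 9 \left(-5 - 4 + 7^{2}\right)^{2}\right) 3 \cdot 5 = \left(169 + 9 \left(-5 - 4 + 49\right)^{2}\right) 15 = \left(169 + 9 \cdot 40^{2}\right) 15 = \left(169 + 9 \cdot 1600\right) 15 = \left(169 + 14400\right) 15 = 14569 \cdot 15 = 218535$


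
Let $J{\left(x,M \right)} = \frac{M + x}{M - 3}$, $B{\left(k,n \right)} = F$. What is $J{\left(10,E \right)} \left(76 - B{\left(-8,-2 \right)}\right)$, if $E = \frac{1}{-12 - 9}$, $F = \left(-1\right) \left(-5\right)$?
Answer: $- \frac{14839}{64} \approx -231.86$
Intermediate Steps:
$F = 5$
$B{\left(k,n \right)} = 5$
$E = - \frac{1}{21}$ ($E = \frac{1}{-21} = - \frac{1}{21} \approx -0.047619$)
$J{\left(x,M \right)} = \frac{M + x}{-3 + M}$
$J{\left(10,E \right)} \left(76 - B{\left(-8,-2 \right)}\right) = \frac{- \frac{1}{21} + 10}{-3 - \frac{1}{21}} \left(76 - 5\right) = \frac{1}{- \frac{64}{21}} \cdot \frac{209}{21} \left(76 - 5\right) = \left(- \frac{21}{64}\right) \frac{209}{21} \cdot 71 = \left(- \frac{209}{64}\right) 71 = - \frac{14839}{64}$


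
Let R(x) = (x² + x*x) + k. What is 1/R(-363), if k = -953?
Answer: 1/262585 ≈ 3.8083e-6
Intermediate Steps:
R(x) = -953 + 2*x² (R(x) = (x² + x*x) - 953 = (x² + x²) - 953 = 2*x² - 953 = -953 + 2*x²)
1/R(-363) = 1/(-953 + 2*(-363)²) = 1/(-953 + 2*131769) = 1/(-953 + 263538) = 1/262585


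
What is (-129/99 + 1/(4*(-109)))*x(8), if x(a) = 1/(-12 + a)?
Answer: 18781/57552 ≈ 0.32633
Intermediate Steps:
(-129/99 + 1/(4*(-109)))*x(8) = (-129/99 + 1/(4*(-109)))/(-12 + 8) = (-129*1/99 + (1/4)*(-1/109))/(-4) = (-43/33 - 1/436)*(-1/4) = -18781/14388*(-1/4) = 18781/57552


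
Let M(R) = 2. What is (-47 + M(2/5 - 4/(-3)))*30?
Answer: -1350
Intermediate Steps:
(-47 + M(2/5 - 4/(-3)))*30 = (-47 + 2)*30 = -45*30 = -1350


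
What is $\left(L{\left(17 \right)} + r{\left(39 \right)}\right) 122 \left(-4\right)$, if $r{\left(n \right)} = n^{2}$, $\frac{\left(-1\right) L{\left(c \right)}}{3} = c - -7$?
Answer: $-707112$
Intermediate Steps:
$L{\left(c \right)} = -21 - 3 c$ ($L{\left(c \right)} = - 3 \left(c - -7\right) = - 3 \left(c + 7\right) = - 3 \left(7 + c\right) = -21 - 3 c$)
$\left(L{\left(17 \right)} + r{\left(39 \right)}\right) 122 \left(-4\right) = \left(\left(-21 - 51\right) + 39^{2}\right) 122 \left(-4\right) = \left(\left(-21 - 51\right) + 1521\right) \left(-488\right) = \left(-72 + 1521\right) \left(-488\right) = 1449 \left(-488\right) = -707112$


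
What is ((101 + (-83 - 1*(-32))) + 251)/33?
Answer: 301/33 ≈ 9.1212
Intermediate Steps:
((101 + (-83 - 1*(-32))) + 251)/33 = ((101 + (-83 + 32)) + 251)*(1/33) = ((101 - 51) + 251)*(1/33) = (50 + 251)*(1/33) = 301*(1/33) = 301/33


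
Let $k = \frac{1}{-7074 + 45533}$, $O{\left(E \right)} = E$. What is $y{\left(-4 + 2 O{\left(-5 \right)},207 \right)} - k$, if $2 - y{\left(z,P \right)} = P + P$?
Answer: $- \frac{15845109}{38459} \approx -412.0$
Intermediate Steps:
$k = \frac{1}{38459} \approx 2.6002 \cdot 10^{-5}$
$y{\left(z,P \right)} = 2 - 2 P$ ($y{\left(z,P \right)} = 2 - \left(P + P\right) = 2 - 2 P$)
$y{\left(-4 + 2 O{\left(-5 \right)},207 \right)} - k = \left(2 - 414\right) - \frac{1}{38459} = -412 - \frac{1}{38459} = - \frac{15845109}{38459}$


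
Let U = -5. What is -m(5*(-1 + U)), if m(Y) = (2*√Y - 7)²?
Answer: 71 + 28*I*√30 ≈ 71.0 + 153.36*I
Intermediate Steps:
m(Y) = (-7 + 2*√Y)²
-m(5*(-1 + U)) = -(-7 + 2*√(5*(-1 - 5)))² = -(-7 + 2*√(5*(-6)))² = -(-7 + 2*√(-30))² = -(-7 + 2*(I*√30))² = -(-7 + 2*I*√30)²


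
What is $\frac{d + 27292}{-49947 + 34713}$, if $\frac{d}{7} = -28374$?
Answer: $\frac{85663}{7617} \approx 11.246$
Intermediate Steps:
$d = -198618$ ($d = 7 \left(-28374\right) = -198618$)
$\frac{d + 27292}{-49947 + 34713} = \frac{-198618 + 27292}{-49947 + 34713} = - \frac{171326}{-15234} = \left(-171326\right) \left(- \frac{1}{15234}\right) = \frac{85663}{7617}$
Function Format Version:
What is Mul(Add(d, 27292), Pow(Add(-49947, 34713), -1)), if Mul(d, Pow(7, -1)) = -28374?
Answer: Rational(85663, 7617) ≈ 11.246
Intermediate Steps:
d = -198618 (d = Mul(7, -28374) = -198618)
Mul(Add(d, 27292), Pow(Add(-49947, 34713), -1)) = Mul(Add(-198618, 27292), Pow(Add(-49947, 34713), -1)) = Mul(-171326, Pow(-15234, -1)) = Mul(-171326, Rational(-1, 15234)) = Rational(85663, 7617)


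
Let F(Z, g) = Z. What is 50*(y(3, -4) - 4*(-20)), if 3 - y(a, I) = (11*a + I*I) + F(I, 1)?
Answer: 1900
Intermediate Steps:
y(a, I) = 3 - I - I² - 11*a (y(a, I) = 3 - ((11*a + I*I) + I) = 3 - ((11*a + I²) + I) = 3 - ((I² + 11*a) + I) = 3 - (I + I² + 11*a) = 3 + (-I - I² - 11*a) = 3 - I - I² - 11*a)
50*(y(3, -4) - 4*(-20)) = 50*((3 - 1*(-4) - 1*(-4)² - 11*3) - 4*(-20)) = 50*((3 + 4 - 1*16 - 33) + 80) = 50*((3 + 4 - 16 - 33) + 80) = 50*(-42 + 80) = 50*38 = 1900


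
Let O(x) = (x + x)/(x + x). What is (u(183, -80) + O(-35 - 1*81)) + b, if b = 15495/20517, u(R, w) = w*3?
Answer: -1629356/6839 ≈ -238.24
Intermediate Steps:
u(R, w) = 3*w
O(x) = 1 (O(x) = (2*x)/((2*x)) = (2*x)*(1/(2*x)) = 1)
b = 5165/6839 (b = 15495*(1/20517) = 5165/6839 ≈ 0.75523)
(u(183, -80) + O(-35 - 1*81)) + b = (3*(-80) + 1) + 5165/6839 = (-240 + 1) + 5165/6839 = -239 + 5165/6839 = -1629356/6839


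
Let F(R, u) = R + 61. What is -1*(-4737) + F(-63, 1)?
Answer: 4735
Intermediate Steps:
F(R, u) = 61 + R
-1*(-4737) + F(-63, 1) = -1*(-4737) + (61 - 63) = 4737 - 2 = 4735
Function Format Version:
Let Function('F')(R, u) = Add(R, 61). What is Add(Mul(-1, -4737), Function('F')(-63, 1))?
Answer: 4735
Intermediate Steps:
Function('F')(R, u) = Add(61, R)
Add(Mul(-1, -4737), Function('F')(-63, 1)) = Add(Mul(-1, -4737), Add(61, -63)) = Add(4737, -2) = 4735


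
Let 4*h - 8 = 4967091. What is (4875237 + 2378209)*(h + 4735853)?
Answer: 86716800185453/2 ≈ 4.3358e+13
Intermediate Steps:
h = 4967099/4 (h = 2 + (¼)*4967091 = 2 + 4967091/4 = 4967099/4 ≈ 1.2418e+6)
(4875237 + 2378209)*(h + 4735853) = (4875237 + 2378209)*(4967099/4 + 4735853) = 7253446*(23910511/4) = 86716800185453/2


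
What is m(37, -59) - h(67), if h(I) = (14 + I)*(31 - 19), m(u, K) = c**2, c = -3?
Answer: -963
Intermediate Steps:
m(u, K) = 9 (m(u, K) = (-3)**2 = 9)
h(I) = 168 + 12*I (h(I) = (14 + I)*12 = 168 + 12*I)
m(37, -59) - h(67) = 9 - (168 + 12*67) = 9 - (168 + 804) = 9 - 1*972 = 9 - 972 = -963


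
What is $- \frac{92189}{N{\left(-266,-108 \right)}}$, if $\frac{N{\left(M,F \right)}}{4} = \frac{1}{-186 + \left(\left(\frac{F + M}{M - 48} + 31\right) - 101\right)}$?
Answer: $\frac{3688020945}{628} \approx 5.8726 \cdot 10^{6}$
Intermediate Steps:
$N{\left(M,F \right)} = \frac{4}{-256 + \frac{F + M}{-48 + M}}$ ($N{\left(M,F \right)} = \frac{4}{-186 + \left(\left(\frac{F + M}{M - 48} + 31\right) - 101\right)} = \frac{4}{-186 + \left(\left(\frac{F + M}{-48 + M} + 31\right) - 101\right)} = \frac{4}{-186 + \left(\left(31 + \frac{F + M}{-48 + M}\right) - 101\right)} = \frac{4}{-186 + \left(-70 + \frac{F + M}{-48 + M}\right)} = \frac{4}{-256 + \frac{F + M}{-48 + M}}$)
$- \frac{92189}{N{\left(-266,-108 \right)}} = - \frac{92189}{4 \frac{1}{12288 - 108 - -67830} \left(-48 - 266\right)} = - \frac{92189}{4 \frac{1}{12288 - 108 + 67830} \left(-314\right)} = - \frac{92189}{4 \cdot \frac{1}{80010} \left(-314\right)} = - \frac{92189}{- \frac{628}{40005}} = - \frac{92189 \left(-40005\right)}{628} = \left(-1\right) \left(- \frac{3688020945}{628}\right) = \frac{3688020945}{628}$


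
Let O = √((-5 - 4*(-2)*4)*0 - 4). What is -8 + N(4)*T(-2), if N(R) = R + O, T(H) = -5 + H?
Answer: -36 - 14*I ≈ -36.0 - 14.0*I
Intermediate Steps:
O = 2*I (O = √((-5 + 8*4)*0 - 4) = √((-5 + 32)*0 - 4) = √(27*0 - 4) = √(0 - 4) = √(-4) = 2*I ≈ 2.0*I)
N(R) = R + 2*I
-8 + N(4)*T(-2) = -8 + (4 + 2*I)*(-5 - 2) = -8 + (4 + 2*I)*(-7) = -8 + (-28 - 14*I) = -36 - 14*I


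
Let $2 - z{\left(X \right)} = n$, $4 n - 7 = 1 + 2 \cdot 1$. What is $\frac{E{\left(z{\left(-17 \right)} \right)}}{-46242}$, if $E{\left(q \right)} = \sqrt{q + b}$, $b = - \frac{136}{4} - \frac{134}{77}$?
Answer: $- \frac{i \sqrt{859474}}{7121268} \approx - 0.00013018 i$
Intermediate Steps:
$n = \frac{5}{2}$ ($n = \frac{7}{4} + \frac{1 + 2 \cdot 1}{4} = \frac{7}{4} + \frac{1 + 2}{4} = \frac{7}{4} + \frac{1}{4} \cdot 3 = \frac{7}{4} + \frac{3}{4} = \frac{5}{2} \approx 2.5$)
$z{\left(X \right)} = - \frac{1}{2}$ ($z{\left(X \right)} = 2 - \frac{5}{2} = - \frac{1}{2}$)
$b = - \frac{2752}{77}$ ($b = \left(-136\right) \frac{1}{4} - \frac{134}{77} = -34 - \frac{134}{77} = - \frac{2752}{77} \approx -35.74$)
$E{\left(q \right)} = \sqrt{- \frac{2752}{77} + q}$ ($E{\left(q \right)} = \sqrt{q - \frac{2752}{77}} = \sqrt{- \frac{2752}{77} + q}$)
$\frac{E{\left(z{\left(-17 \right)} \right)}}{-46242} = \frac{\frac{1}{77} \sqrt{-211904 + 5929 \left(- \frac{1}{2}\right)}}{-46242} = \frac{\sqrt{-211904 - \frac{5929}{2}}}{77} \left(- \frac{1}{46242}\right) = \frac{\sqrt{- \frac{429737}{2}}}{77} \left(- \frac{1}{46242}\right) = \frac{\frac{1}{2} i \sqrt{859474}}{77} \left(- \frac{1}{46242}\right) = \frac{i \sqrt{859474}}{154} \left(- \frac{1}{46242}\right) = - \frac{i \sqrt{859474}}{7121268}$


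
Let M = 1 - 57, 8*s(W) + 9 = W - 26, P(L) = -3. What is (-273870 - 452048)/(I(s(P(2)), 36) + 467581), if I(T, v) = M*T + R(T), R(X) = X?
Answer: -2903672/1871369 ≈ -1.5516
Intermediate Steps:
s(W) = -35/8 + W/8 (s(W) = -9/8 + (W - 26)/8 = -9/8 + (-26 + W)/8 = -9/8 + (-13/4 + W/8) = -35/8 + W/8)
M = -56
I(T, v) = -55*T (I(T, v) = -56*T + T = -55*T)
(-273870 - 452048)/(I(s(P(2)), 36) + 467581) = (-273870 - 452048)/(-55*(-35/8 + (⅛)*(-3)) + 467581) = -725918/(-55*(-35/8 - 3/8) + 467581) = -725918/(-55*(-19/4) + 467581) = -725918/(1045/4 + 467581) = -725918/1871369/4 = -725918*4/1871369 = -2903672/1871369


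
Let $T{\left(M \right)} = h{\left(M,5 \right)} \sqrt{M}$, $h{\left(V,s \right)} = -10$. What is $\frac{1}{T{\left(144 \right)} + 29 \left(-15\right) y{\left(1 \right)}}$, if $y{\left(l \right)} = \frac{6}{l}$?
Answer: $- \frac{1}{2730} \approx -0.0003663$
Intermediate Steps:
$T{\left(M \right)} = - 10 \sqrt{M}$
$\frac{1}{T{\left(144 \right)} + 29 \left(-15\right) y{\left(1 \right)}} = \frac{1}{- 10 \sqrt{144} + 29 \left(-15\right) \frac{6}{1}} = \frac{1}{\left(-10\right) 12 - 435 \cdot 6 \cdot 1} = \frac{1}{-120 - 2610} = \frac{1}{-2730} = - \frac{1}{2730}$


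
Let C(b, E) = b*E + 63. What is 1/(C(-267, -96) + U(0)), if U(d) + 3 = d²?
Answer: 1/25692 ≈ 3.8923e-5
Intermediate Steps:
C(b, E) = 63 + E*b (C(b, E) = E*b + 63 = 63 + E*b)
U(d) = -3 + d²
1/(C(-267, -96) + U(0)) = 1/((63 - 96*(-267)) + (-3 + 0²)) = 1/((63 + 25632) + (-3 + 0)) = 1/(25695 - 3) = 1/25692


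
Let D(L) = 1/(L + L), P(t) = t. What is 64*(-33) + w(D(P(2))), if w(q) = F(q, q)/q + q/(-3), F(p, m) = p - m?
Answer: -25345/12 ≈ -2112.1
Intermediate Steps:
D(L) = 1/(2*L)
w(q) = -q/3 (w(q) = (q - q)/q + q/(-3) = 0/q + q*(-⅓) = 0 - q/3 = -q/3)
64*(-33) + w(D(P(2))) = 64*(-33) - 1/(6*2) = -2112 - 1/(6*2) = -2112 - ⅓*¼ = -2112 - 1/12 = -25345/12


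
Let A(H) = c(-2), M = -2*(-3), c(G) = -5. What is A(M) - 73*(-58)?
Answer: 4229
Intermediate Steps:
M = 6
A(H) = -5
A(M) - 73*(-58) = -5 - 73*(-58) = -5 + 4234 = 4229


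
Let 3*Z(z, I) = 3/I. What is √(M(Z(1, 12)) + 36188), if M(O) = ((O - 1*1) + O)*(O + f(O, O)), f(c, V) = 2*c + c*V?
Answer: √187597482/72 ≈ 190.23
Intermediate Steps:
Z(z, I) = 1/I (Z(z, I) = (3/I)/3 = 1/I)
f(c, V) = 2*c + V*c
M(O) = (-1 + 2*O)*(O + O*(2 + O)) (M(O) = ((O - 1*1) + O)*(O + O*(2 + O)) = ((O - 1) + O)*(O + O*(2 + O)) = ((-1 + O) + O)*(O + O*(2 + O)) = (-1 + 2*O)*(O + O*(2 + O)))
√(M(Z(1, 12)) + 36188) = √((-3 + 1/12 + 2*(2 + 1/12)/12)/12 + 36188) = √((-3 + 1/12 + 2*(1/12)*(2 + 1/12))/12 + 36188) = √((-3 + 1/12 + 2*(1/12)*(25/12))/12 + 36188) = √((-3 + 1/12 + 25/72)/12 + 36188) = √((1/12)*(-185/72) + 36188) = √(-185/864 + 36188) = √(31266247/864) = √187597482/72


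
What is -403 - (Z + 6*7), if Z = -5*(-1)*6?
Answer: -475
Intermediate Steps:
Z = 30 (Z = 5*6 = 30)
-403 - (Z + 6*7) = -403 - (30 + 6*7) = -403 - (30 + 42) = -403 - 1*72 = -403 - 72 = -475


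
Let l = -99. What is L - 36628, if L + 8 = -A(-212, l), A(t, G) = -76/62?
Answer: -1135678/31 ≈ -36635.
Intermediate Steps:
A(t, G) = -38/31 (A(t, G) = -76*1/62 = -38/31)
L = -210/31 (L = -8 - 1*(-38/31) = -8 + 38/31 = -210/31 ≈ -6.7742)
L - 36628 = -210/31 - 36628 = -1135678/31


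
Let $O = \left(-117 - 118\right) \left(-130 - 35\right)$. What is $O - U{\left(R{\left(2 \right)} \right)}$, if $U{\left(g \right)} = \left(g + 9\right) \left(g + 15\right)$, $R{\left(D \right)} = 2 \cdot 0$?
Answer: $38640$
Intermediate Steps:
$R{\left(D \right)} = 0$
$O = 38775$ ($O = \left(-235\right) \left(-165\right) = 38775$)
$U{\left(g \right)} = \left(9 + g\right) \left(15 + g\right)$
$O - U{\left(R{\left(2 \right)} \right)} = 38775 - \left(135 + 0^{2} + 24 \cdot 0\right) = 38775 - \left(135 + 0 + 0\right) = 38775 - 135 = 38640$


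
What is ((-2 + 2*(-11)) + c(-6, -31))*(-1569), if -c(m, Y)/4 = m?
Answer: 0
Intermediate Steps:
c(m, Y) = -4*m
((-2 + 2*(-11)) + c(-6, -31))*(-1569) = ((-2 + 2*(-11)) - 4*(-6))*(-1569) = ((-2 - 22) + 24)*(-1569) = (-24 + 24)*(-1569) = 0*(-1569) = 0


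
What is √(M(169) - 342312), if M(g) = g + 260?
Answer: 3*I*√37987 ≈ 584.71*I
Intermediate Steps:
M(g) = 260 + g
√(M(169) - 342312) = √((260 + 169) - 342312) = √(429 - 342312) = √(-341883) = 3*I*√37987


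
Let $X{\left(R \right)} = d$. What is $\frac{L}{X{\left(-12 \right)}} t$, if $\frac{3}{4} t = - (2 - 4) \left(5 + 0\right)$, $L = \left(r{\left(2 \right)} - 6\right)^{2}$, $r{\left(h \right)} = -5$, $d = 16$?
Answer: $\frac{605}{6} \approx 100.83$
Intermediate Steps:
$X{\left(R \right)} = 16$
$L = 121$ ($L = \left(-5 - 6\right)^{2} = \left(-11\right)^{2} = 121$)
$t = \frac{40}{3}$ ($t = \frac{4 - (2 - 4) \left(5 + 0\right)}{3} = \frac{4 \left(-1\right) \left(-2\right) 5}{3} = \frac{4 \cdot 2 \cdot 5}{3} = \frac{4}{3} \cdot 10 = \frac{40}{3} \approx 13.333$)
$\frac{L}{X{\left(-12 \right)}} t = \frac{121}{16} \cdot \frac{40}{3} = \frac{605}{6}$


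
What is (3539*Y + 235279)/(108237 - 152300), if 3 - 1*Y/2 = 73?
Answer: 260181/44063 ≈ 5.9047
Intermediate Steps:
Y = -140 (Y = 6 - 2*73 = 6 - 146 = -140)
(3539*Y + 235279)/(108237 - 152300) = (3539*(-140) + 235279)/(108237 - 152300) = (-495460 + 235279)/(-44063) = -260181*(-1/44063) = 260181/44063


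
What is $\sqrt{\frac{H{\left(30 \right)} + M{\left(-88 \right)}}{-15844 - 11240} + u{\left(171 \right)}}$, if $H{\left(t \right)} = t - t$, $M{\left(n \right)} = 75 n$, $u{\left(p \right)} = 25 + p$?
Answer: $\frac{\sqrt{999674954}}{2257} \approx 14.009$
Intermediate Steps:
$H{\left(t \right)} = 0$
$\sqrt{\frac{H{\left(30 \right)} + M{\left(-88 \right)}}{-15844 - 11240} + u{\left(171 \right)}} = \sqrt{\frac{0 + 75 \left(-88\right)}{-15844 - 11240} + \left(25 + 171\right)} = \sqrt{\frac{0 - 6600}{-27084} + 196} = \sqrt{\left(-6600\right) \left(- \frac{1}{27084}\right) + 196} = \sqrt{\frac{550}{2257} + 196} = \sqrt{\frac{442922}{2257}} = \frac{\sqrt{999674954}}{2257}$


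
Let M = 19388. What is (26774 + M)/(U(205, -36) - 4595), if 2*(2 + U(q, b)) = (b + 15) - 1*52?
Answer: -92324/9267 ≈ -9.9627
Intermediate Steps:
U(q, b) = -41/2 + b/2 (U(q, b) = -2 + ((b + 15) - 1*52)/2 = -2 + ((15 + b) - 52)/2 = -2 + (-37 + b)/2 = -2 + (-37/2 + b/2) = -41/2 + b/2)
(26774 + M)/(U(205, -36) - 4595) = (26774 + 19388)/((-41/2 + (1/2)*(-36)) - 4595) = 46162/((-41/2 - 18) - 4595) = 46162/(-77/2 - 4595) = 46162/(-9267/2) = 46162*(-2/9267) = -92324/9267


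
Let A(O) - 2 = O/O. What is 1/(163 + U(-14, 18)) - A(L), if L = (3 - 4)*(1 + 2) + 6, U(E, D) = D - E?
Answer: -584/195 ≈ -2.9949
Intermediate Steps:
L = 3 (L = -1*3 + 6 = -3 + 6 = 3)
A(O) = 3 (A(O) = 2 + O/O = 2 + 1 = 3)
1/(163 + U(-14, 18)) - A(L) = 1/(163 + (18 - 1*(-14))) - 1*3 = 1/(163 + (18 + 14)) - 3 = 1/(163 + 32) - 3 = 1/195 - 3 = -584/195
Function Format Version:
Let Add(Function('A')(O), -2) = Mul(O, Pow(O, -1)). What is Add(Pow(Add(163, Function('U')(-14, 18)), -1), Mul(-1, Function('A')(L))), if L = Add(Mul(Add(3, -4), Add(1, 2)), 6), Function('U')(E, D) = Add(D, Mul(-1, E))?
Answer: Rational(-584, 195) ≈ -2.9949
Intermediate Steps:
L = 3 (L = Add(Mul(-1, 3), 6) = Add(-3, 6) = 3)
Function('A')(O) = 3 (Function('A')(O) = Add(2, Mul(O, Pow(O, -1))) = Add(2, 1) = 3)
Add(Pow(Add(163, Function('U')(-14, 18)), -1), Mul(-1, Function('A')(L))) = Add(Pow(Add(163, Add(18, Mul(-1, -14))), -1), Mul(-1, 3)) = Add(Pow(Add(163, Add(18, 14)), -1), -3) = Add(Pow(Add(163, 32), -1), -3) = Add(Pow(195, -1), -3) = Add(Rational(1, 195), -3) = Rational(-584, 195)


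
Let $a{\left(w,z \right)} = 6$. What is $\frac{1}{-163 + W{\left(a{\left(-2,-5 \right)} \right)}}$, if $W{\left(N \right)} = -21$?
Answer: $- \frac{1}{184} \approx -0.0054348$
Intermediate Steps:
$\frac{1}{-163 + W{\left(a{\left(-2,-5 \right)} \right)}} = \frac{1}{-163 - 21} = \frac{1}{-184} = - \frac{1}{184}$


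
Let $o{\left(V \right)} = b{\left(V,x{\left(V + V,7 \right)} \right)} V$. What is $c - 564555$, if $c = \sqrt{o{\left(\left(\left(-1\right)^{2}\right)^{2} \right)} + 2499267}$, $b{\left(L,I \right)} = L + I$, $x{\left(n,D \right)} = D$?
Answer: $-564555 + 5 \sqrt{99971} \approx -5.6297 \cdot 10^{5}$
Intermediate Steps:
$b{\left(L,I \right)} = I + L$
$o{\left(V \right)} = V \left(7 + V\right)$ ($o{\left(V \right)} = \left(7 + V\right) V = V \left(7 + V\right)$)
$c = 5 \sqrt{99971}$ ($c = \sqrt{\left(\left(-1\right)^{2}\right)^{2} \left(7 + \left(\left(-1\right)^{2}\right)^{2}\right) + 2499267} = \sqrt{1^{2} \left(7 + 1^{2}\right) + 2499267} = \sqrt{1 \left(7 + 1\right) + 2499267} = \sqrt{1 \cdot 8 + 2499267} = \sqrt{8 + 2499267} = \sqrt{2499275} = 5 \sqrt{99971} \approx 1580.9$)
$c - 564555 = 5 \sqrt{99971} - 564555 = -564555 + 5 \sqrt{99971}$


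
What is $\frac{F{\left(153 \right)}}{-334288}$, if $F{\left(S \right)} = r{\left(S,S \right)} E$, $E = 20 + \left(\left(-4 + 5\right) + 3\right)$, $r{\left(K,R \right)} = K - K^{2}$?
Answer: $\frac{2052}{1229} \approx 1.6697$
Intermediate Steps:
$E = 24$ ($E = 20 + \left(1 + 3\right) = 20 + 4 = 24$)
$F{\left(S \right)} = 24 S \left(1 - S\right)$ ($F{\left(S \right)} = S \left(1 - S\right) 24 = 24 S \left(1 - S\right)$)
$\frac{F{\left(153 \right)}}{-334288} = \frac{24 \cdot 153 \left(1 - 153\right)}{-334288} = 24 \cdot 153 \left(1 - 153\right) \left(- \frac{1}{334288}\right) = 24 \cdot 153 \left(-152\right) \left(- \frac{1}{334288}\right) = \left(-558144\right) \left(- \frac{1}{334288}\right) = \frac{2052}{1229}$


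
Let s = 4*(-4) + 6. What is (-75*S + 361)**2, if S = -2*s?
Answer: 1297321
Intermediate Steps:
s = -10 (s = -16 + 6 = -10)
S = 20 (S = -2*(-10) = 20)
(-75*S + 361)**2 = (-75*20 + 361)**2 = (-1500 + 361)**2 = (-1139)**2 = 1297321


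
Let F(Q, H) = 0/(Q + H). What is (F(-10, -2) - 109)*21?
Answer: -2289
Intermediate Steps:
F(Q, H) = 0 (F(Q, H) = 0/(H + Q) = 0)
(F(-10, -2) - 109)*21 = (0 - 109)*21 = -109*21 = -2289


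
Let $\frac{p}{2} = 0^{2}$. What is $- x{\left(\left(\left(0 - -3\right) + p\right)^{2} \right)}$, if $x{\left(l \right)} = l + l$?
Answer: $-18$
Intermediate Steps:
$p = 0$ ($p = 2 \cdot 0^{2} = 2 \cdot 0 = 0$)
$x{\left(l \right)} = 2 l$
$- x{\left(\left(\left(0 - -3\right) + p\right)^{2} \right)} = - 2 \left(\left(0 - -3\right) + 0\right)^{2} = - 2 \left(\left(0 + 3\right) + 0\right)^{2} = - 2 \left(3 + 0\right)^{2} = - 2 \cdot 3^{2} = - 2 \cdot 9 = \left(-1\right) 18 = -18$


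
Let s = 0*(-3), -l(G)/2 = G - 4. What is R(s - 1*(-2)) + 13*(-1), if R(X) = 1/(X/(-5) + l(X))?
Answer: -229/18 ≈ -12.722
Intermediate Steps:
l(G) = 8 - 2*G (l(G) = -2*(G - 4) = -2*(-4 + G) = 8 - 2*G)
s = 0
R(X) = 1/(8 - 11*X/5) (R(X) = 1/(X/(-5) + (8 - 2*X)) = 1/(X*(-⅕) + (8 - 2*X)) = 1/(-X/5 + (8 - 2*X)) = 1/(8 - 11*X/5))
R(s - 1*(-2)) + 13*(-1) = -5/(-40 + 11*(0 - 1*(-2))) + 13*(-1) = -5/(-40 + 11*(0 + 2)) - 13 = -5/(-40 + 11*2) - 13 = -5/(-40 + 22) - 13 = -5/(-18) - 13 = -5*(-1/18) - 13 = 5/18 - 13 = -229/18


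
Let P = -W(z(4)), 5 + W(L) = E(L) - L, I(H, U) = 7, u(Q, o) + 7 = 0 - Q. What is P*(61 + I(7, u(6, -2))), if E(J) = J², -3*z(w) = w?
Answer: 1156/9 ≈ 128.44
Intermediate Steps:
u(Q, o) = -7 - Q (u(Q, o) = -7 + (0 - Q) = -7 - Q)
z(w) = -w/3
W(L) = -5 + L² - L (W(L) = -5 + (L² - L) = -5 + L² - L)
P = 17/9 (P = -(-5 + (-⅓*4)² - (-1)*4/3) = -(-5 + (-4/3)² - 1*(-4/3)) = -(-5 + 16/9 + 4/3) = -1*(-17/9) = 17/9 ≈ 1.8889)
P*(61 + I(7, u(6, -2))) = 17*(61 + 7)/9 = (17/9)*68 = 1156/9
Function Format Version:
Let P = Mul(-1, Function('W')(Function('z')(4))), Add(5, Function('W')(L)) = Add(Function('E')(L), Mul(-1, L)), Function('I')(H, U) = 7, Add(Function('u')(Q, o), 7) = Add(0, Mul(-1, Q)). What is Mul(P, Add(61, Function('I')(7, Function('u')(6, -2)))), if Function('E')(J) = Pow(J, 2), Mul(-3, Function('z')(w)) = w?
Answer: Rational(1156, 9) ≈ 128.44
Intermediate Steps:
Function('u')(Q, o) = Add(-7, Mul(-1, Q)) (Function('u')(Q, o) = Add(-7, Add(0, Mul(-1, Q))) = Add(-7, Mul(-1, Q)))
Function('z')(w) = Mul(Rational(-1, 3), w)
Function('W')(L) = Add(-5, Pow(L, 2), Mul(-1, L)) (Function('W')(L) = Add(-5, Add(Pow(L, 2), Mul(-1, L))) = Add(-5, Pow(L, 2), Mul(-1, L)))
P = Rational(17, 9) (P = Mul(-1, Add(-5, Pow(Mul(Rational(-1, 3), 4), 2), Mul(-1, Mul(Rational(-1, 3), 4)))) = Mul(-1, Add(-5, Pow(Rational(-4, 3), 2), Mul(-1, Rational(-4, 3)))) = Mul(-1, Add(-5, Rational(16, 9), Rational(4, 3))) = Mul(-1, Rational(-17, 9)) = Rational(17, 9) ≈ 1.8889)
Mul(P, Add(61, Function('I')(7, Function('u')(6, -2)))) = Mul(Rational(17, 9), Add(61, 7)) = Mul(Rational(17, 9), 68) = Rational(1156, 9)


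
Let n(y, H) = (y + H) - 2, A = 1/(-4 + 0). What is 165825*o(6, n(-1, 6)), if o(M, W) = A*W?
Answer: -497475/4 ≈ -1.2437e+5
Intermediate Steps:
A = -1/4 (A = 1/(-4) = -1/4 ≈ -0.25000)
n(y, H) = -2 + H + y (n(y, H) = (H + y) - 2 = -2 + H + y)
o(M, W) = -W/4
165825*o(6, n(-1, 6)) = 165825*(-(-2 + 6 - 1)/4) = 165825*(-1/4*3) = 165825*(-3/4) = -497475/4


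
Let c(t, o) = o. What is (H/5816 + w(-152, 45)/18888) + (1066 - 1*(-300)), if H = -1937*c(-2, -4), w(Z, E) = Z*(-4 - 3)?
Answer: 4694099843/3432894 ≈ 1367.4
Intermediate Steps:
w(Z, E) = -7*Z (w(Z, E) = Z*(-7) = -7*Z)
H = 7748 (H = -1937*(-4) = 7748)
(H/5816 + w(-152, 45)/18888) + (1066 - 1*(-300)) = (7748/5816 - 7*(-152)/18888) + (1066 - 1*(-300)) = (7748*(1/5816) + 1064*(1/18888)) + (1066 + 300) = (1937/1454 + 133/2361) + 1366 = 4766639/3432894 + 1366 = 4694099843/3432894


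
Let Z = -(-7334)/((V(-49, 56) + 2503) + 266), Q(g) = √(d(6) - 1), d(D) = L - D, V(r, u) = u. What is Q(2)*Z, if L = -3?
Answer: 7334*I*√10/2825 ≈ 8.2096*I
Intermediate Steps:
d(D) = -3 - D
Q(g) = I*√10 (Q(g) = √((-3 - 1*6) - 1) = √((-3 - 6) - 1) = √(-9 - 1) = √(-10) = I*√10)
Z = 7334/2825 (Z = -(-7334)/((56 + 2503) + 266) = -(-7334)/(2559 + 266) = -(-7334)/2825 = -1*(-7334/2825) = 7334/2825 ≈ 2.5961)
Q(2)*Z = (I*√10)*(7334/2825) = 7334*I*√10/2825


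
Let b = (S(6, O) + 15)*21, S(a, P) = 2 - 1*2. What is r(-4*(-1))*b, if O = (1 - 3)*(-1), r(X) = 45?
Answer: 14175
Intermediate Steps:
O = 2 (O = -2*(-1) = 2)
S(a, P) = 0 (S(a, P) = 2 - 2 = 0)
b = 315 (b = (0 + 15)*21 = 15*21 = 315)
r(-4*(-1))*b = 45*315 = 14175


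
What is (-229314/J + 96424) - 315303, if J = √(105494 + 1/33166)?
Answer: -218879 - 76438*√116041665289830/1166271335 ≈ -2.1959e+5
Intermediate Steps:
J = √116041665289830/33166 (J = √(105494 + 1/33166) = √(3498814005/33166) = √116041665289830/33166 ≈ 324.80)
(-229314/J + 96424) - 315303 = (-229314*√116041665289830/3498814005 + 96424) - 315303 = (-76438*√116041665289830/1166271335 + 96424) - 315303 = (96424 - 76438*√116041665289830/1166271335) - 315303 = -218879 - 76438*√116041665289830/1166271335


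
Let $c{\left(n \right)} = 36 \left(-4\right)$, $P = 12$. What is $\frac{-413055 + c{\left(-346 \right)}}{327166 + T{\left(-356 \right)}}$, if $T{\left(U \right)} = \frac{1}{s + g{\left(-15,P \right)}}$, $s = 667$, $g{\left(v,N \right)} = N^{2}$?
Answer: $- \frac{335104389}{265331627} \approx -1.263$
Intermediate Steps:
$c{\left(n \right)} = -144$
$T{\left(U \right)} = \frac{1}{811}$ ($T{\left(U \right)} = \frac{1}{667 + 12^{2}} = \frac{1}{667 + 144} = \frac{1}{811}$)
$\frac{-413055 + c{\left(-346 \right)}}{327166 + T{\left(-356 \right)}} = \frac{-413055 - 144}{327166 + \frac{1}{811}} = - \frac{413199}{\frac{265331627}{811}} = \left(-413199\right) \frac{811}{265331627} = - \frac{335104389}{265331627}$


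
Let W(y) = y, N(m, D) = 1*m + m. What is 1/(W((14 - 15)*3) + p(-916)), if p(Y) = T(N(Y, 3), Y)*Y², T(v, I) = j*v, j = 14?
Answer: -1/21520108291 ≈ -4.6468e-11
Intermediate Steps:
N(m, D) = 2*m (N(m, D) = m + m = 2*m)
T(v, I) = 14*v
p(Y) = 28*Y³ (p(Y) = (14*(2*Y))*Y² = (28*Y)*Y² = 28*Y³)
1/(W((14 - 15)*3) + p(-916)) = 1/((14 - 15)*3 + 28*(-916)³) = 1/(-1*3 + 28*(-768575296)) = 1/(-3 - 21520108288) = 1/(-21520108291) = -1/21520108291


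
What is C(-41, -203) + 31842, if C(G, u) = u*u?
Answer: 73051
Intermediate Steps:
C(G, u) = u²
C(-41, -203) + 31842 = (-203)² + 31842 = 41209 + 31842 = 73051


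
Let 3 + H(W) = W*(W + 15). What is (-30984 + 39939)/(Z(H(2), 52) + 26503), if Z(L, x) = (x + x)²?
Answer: 8955/37319 ≈ 0.23996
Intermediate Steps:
H(W) = -3 + W*(15 + W) (H(W) = -3 + W*(W + 15) = -3 + W*(15 + W))
Z(L, x) = 4*x² (Z(L, x) = (2*x)² = 4*x²)
(-30984 + 39939)/(Z(H(2), 52) + 26503) = (-30984 + 39939)/(4*52² + 26503) = 8955/(4*2704 + 26503) = 8955/(10816 + 26503) = 8955/37319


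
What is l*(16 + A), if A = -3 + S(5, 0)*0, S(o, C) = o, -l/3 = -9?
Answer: 351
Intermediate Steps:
l = 27 (l = -3*(-9) = 27)
A = -3 (A = -3 + 5*0 = -3 + 0 = -3)
l*(16 + A) = 27*(16 - 3) = 27*13 = 351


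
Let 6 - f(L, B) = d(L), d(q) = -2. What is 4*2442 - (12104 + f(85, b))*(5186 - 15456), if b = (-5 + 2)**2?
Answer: 124400008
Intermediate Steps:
b = 9 (b = (-3)**2 = 9)
f(L, B) = 8 (f(L, B) = 6 - 1*(-2) = 6 + 2 = 8)
4*2442 - (12104 + f(85, b))*(5186 - 15456) = 4*2442 - (12104 + 8)*(5186 - 15456) = 9768 - 12112*(-10270) = 9768 - 1*(-124390240) = 9768 + 124390240 = 124400008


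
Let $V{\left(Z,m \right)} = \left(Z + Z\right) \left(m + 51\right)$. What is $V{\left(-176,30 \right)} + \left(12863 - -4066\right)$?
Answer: $-11583$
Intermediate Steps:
$V{\left(Z,m \right)} = 2 Z \left(51 + m\right)$
$V{\left(-176,30 \right)} + \left(12863 - -4066\right) = 2 \left(-176\right) \left(51 + 30\right) + \left(12863 - -4066\right) = 2 \left(-176\right) 81 + \left(12863 + 4066\right) = -28512 + 16929 = -11583$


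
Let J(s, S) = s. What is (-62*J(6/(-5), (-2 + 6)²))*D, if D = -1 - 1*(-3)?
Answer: 744/5 ≈ 148.80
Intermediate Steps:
D = 2 (D = -1 + 3 = 2)
(-62*J(6/(-5), (-2 + 6)²))*D = -372/(-5)*2 = -372*(-1)/5*2 = -62*(-6/5)*2 = (372/5)*2 = 744/5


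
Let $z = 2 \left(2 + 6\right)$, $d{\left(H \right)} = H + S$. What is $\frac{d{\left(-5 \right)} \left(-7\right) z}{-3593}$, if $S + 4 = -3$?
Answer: $- \frac{1344}{3593} \approx -0.37406$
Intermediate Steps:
$S = -7$ ($S = -4 - 3 = -7$)
$d{\left(H \right)} = -7 + H$ ($d{\left(H \right)} = H - 7 = -7 + H$)
$z = 16$ ($z = 2 \cdot 8 = 16$)
$\frac{d{\left(-5 \right)} \left(-7\right) z}{-3593} = \frac{\left(-7 - 5\right) \left(-7\right) 16}{-3593} = \left(-12\right) \left(-7\right) 16 \left(- \frac{1}{3593}\right) = 84 \cdot 16 \left(- \frac{1}{3593}\right) = 1344 \left(- \frac{1}{3593}\right) = - \frac{1344}{3593}$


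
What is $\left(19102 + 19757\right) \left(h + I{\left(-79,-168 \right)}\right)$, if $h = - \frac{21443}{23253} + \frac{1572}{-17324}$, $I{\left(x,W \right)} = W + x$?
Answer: $- \frac{323527956402599}{33569581} \approx -9.6375 \cdot 10^{6}$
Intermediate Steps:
$h = - \frac{102008062}{100708743}$ ($h = \left(-21443\right) \frac{1}{23253} + 1572 \left(- \frac{1}{17324}\right) = - \frac{21443}{23253} - \frac{393}{4331} = - \frac{102008062}{100708743} \approx -1.0129$)
$\left(19102 + 19757\right) \left(h + I{\left(-79,-168 \right)}\right) = \left(19102 + 19757\right) \left(- \frac{102008062}{100708743} - 247\right) = 38859 \left(- \frac{102008062}{100708743} - 247\right) = 38859 \left(- \frac{24977067583}{100708743}\right) = - \frac{323527956402599}{33569581}$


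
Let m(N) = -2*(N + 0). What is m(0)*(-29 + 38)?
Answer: 0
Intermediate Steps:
m(N) = -2*N
m(0)*(-29 + 38) = (-2*0)*(-29 + 38) = 0*9 = 0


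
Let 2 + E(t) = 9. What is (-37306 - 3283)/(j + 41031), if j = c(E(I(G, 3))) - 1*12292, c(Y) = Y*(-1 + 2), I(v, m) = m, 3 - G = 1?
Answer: -40589/28746 ≈ -1.4120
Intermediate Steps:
G = 2 (G = 3 - 1*1 = 3 - 1 = 2)
E(t) = 7 (E(t) = -2 + 9 = 7)
c(Y) = Y (c(Y) = Y*1 = Y)
j = -12285 (j = 7 - 1*12292 = 7 - 12292 = -12285)
(-37306 - 3283)/(j + 41031) = (-37306 - 3283)/(-12285 + 41031) = -40589/28746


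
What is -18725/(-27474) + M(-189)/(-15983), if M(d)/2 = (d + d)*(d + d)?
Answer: -7551908357/439116942 ≈ -17.198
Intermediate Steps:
M(d) = 8*d² (M(d) = 2*((d + d)*(d + d)) = 2*((2*d)*(2*d)) = 2*(4*d²) = 8*d²)
-18725/(-27474) + M(-189)/(-15983) = -18725/(-27474) + (8*(-189)²)/(-15983) = -18725*(-1/27474) + (8*35721)*(-1/15983) = 18725/27474 + 285768*(-1/15983) = 18725/27474 - 285768/15983 = -7551908357/439116942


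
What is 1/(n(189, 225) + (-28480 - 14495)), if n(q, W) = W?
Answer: -1/42750 ≈ -2.3392e-5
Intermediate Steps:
1/(n(189, 225) + (-28480 - 14495)) = 1/(225 + (-28480 - 14495)) = 1/(225 - 42975) = 1/(-42750) = -1/42750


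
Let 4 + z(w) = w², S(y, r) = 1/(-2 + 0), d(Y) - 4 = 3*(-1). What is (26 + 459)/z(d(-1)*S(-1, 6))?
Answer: -388/3 ≈ -129.33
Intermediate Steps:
d(Y) = 1 (d(Y) = 4 + 3*(-1) = 4 - 3 = 1)
S(y, r) = -½ (S(y, r) = 1/(-2) = -½)
z(w) = -4 + w²
(26 + 459)/z(d(-1)*S(-1, 6)) = (26 + 459)/(-4 + (1*(-½))²) = 485/(-4 + (-½)²) = 485/(-4 + ¼) = 485/(-15/4) = 485*(-4/15) = -388/3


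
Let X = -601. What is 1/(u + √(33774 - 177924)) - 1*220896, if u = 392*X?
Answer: -6130276480764868/27751867307 - 155*I*√6/55503734614 ≈ -2.209e+5 - 6.8405e-9*I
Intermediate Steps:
u = -235592 (u = 392*(-601) = -235592)
1/(u + √(33774 - 177924)) - 1*220896 = 1/(-235592 + √(33774 - 177924)) - 1*220896 = 1/(-235592 + √(-144150)) - 220896 = 1/(-235592 + 155*I*√6) - 220896 = -220896 + 1/(-235592 + 155*I*√6)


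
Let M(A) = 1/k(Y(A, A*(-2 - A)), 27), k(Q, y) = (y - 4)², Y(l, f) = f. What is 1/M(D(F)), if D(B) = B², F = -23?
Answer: 529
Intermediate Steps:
k(Q, y) = (-4 + y)²
M(A) = 1/529 (M(A) = 1/((-4 + 27)²) = 1/(23²) = 1/529)
1/M(D(F)) = 1/(1/529) = 529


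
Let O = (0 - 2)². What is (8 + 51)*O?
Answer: 236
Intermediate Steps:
O = 4 (O = (-2)² = 4)
(8 + 51)*O = (8 + 51)*4 = 59*4 = 236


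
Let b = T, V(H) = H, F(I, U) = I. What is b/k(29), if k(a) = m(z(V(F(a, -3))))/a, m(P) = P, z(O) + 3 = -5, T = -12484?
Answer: 90509/2 ≈ 45255.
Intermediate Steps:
b = -12484
z(O) = -8 (z(O) = -3 - 5 = -8)
k(a) = -8/a
b/k(29) = -12484/((-8/29)) = -12484/((-8*1/29)) = -12484/(-8/29) = -12484*(-29/8) = 90509/2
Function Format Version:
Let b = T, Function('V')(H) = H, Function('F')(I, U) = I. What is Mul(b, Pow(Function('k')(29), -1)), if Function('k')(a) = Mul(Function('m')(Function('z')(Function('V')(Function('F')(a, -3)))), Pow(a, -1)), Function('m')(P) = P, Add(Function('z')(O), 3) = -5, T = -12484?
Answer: Rational(90509, 2) ≈ 45255.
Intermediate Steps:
b = -12484
Function('z')(O) = -8 (Function('z')(O) = Add(-3, -5) = -8)
Function('k')(a) = Mul(-8, Pow(a, -1))
Mul(b, Pow(Function('k')(29), -1)) = Mul(-12484, Pow(Mul(-8, Pow(29, -1)), -1)) = Mul(-12484, Pow(Mul(-8, Rational(1, 29)), -1)) = Mul(-12484, Pow(Rational(-8, 29), -1)) = Mul(-12484, Rational(-29, 8)) = Rational(90509, 2)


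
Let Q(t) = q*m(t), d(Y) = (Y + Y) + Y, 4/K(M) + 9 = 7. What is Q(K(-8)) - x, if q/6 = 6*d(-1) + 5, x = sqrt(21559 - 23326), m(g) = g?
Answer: 156 - I*sqrt(1767) ≈ 156.0 - 42.036*I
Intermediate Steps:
K(M) = -2 (K(M) = 4/(-9 + 7) = 4/(-2) = 4*(-1/2) = -2)
x = I*sqrt(1767) (x = sqrt(-1767) = I*sqrt(1767) ≈ 42.036*I)
d(Y) = 3*Y (d(Y) = 2*Y + Y = 3*Y)
q = -78 (q = 6*(6*(3*(-1)) + 5) = 6*(6*(-3) + 5) = 6*(-18 + 5) = 6*(-13) = -78)
Q(t) = -78*t
Q(K(-8)) - x = -78*(-2) - I*sqrt(1767) = 156 - I*sqrt(1767)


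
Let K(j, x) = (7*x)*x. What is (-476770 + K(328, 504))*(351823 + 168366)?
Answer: 676943793638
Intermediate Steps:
K(j, x) = 7*x**2
(-476770 + K(328, 504))*(351823 + 168366) = (-476770 + 7*504**2)*(351823 + 168366) = (-476770 + 7*254016)*520189 = (-476770 + 1778112)*520189 = 1301342*520189 = 676943793638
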